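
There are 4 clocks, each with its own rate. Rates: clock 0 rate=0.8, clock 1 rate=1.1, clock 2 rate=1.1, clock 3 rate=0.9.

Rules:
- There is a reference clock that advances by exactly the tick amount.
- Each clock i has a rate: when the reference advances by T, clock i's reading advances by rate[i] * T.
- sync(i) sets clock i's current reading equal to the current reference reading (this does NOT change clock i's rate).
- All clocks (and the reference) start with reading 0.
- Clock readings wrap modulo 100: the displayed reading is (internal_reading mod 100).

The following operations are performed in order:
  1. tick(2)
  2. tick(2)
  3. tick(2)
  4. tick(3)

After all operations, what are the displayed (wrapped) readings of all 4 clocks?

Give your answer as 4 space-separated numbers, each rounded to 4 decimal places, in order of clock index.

Answer: 7.2000 9.9000 9.9000 8.1000

Derivation:
After op 1 tick(2): ref=2.0000 raw=[1.6000 2.2000 2.2000 1.8000]
After op 2 tick(2): ref=4.0000 raw=[3.2000 4.4000 4.4000 3.6000]
After op 3 tick(2): ref=6.0000 raw=[4.8000 6.6000 6.6000 5.4000]
After op 4 tick(3): ref=9.0000 raw=[7.2000 9.9000 9.9000 8.1000]
Wrap final raw readings (mod 100): 7.2000 mod 100 = 7.2000; 9.9000 mod 100 = 9.9000; 9.9000 mod 100 = 9.9000; 8.1000 mod 100 = 8.1000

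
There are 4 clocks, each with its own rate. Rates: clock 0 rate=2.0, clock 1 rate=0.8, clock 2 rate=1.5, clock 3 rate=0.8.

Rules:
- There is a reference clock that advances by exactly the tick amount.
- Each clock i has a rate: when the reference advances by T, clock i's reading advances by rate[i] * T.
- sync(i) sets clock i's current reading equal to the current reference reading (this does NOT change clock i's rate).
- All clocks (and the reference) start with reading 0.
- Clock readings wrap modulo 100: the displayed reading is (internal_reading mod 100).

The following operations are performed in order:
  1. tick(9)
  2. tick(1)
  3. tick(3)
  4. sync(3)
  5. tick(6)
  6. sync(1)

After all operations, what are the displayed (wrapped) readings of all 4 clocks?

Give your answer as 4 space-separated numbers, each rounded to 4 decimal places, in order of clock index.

After op 1 tick(9): ref=9.0000 raw=[18.0000 7.2000 13.5000 7.2000]
After op 2 tick(1): ref=10.0000 raw=[20.0000 8.0000 15.0000 8.0000]
After op 3 tick(3): ref=13.0000 raw=[26.0000 10.4000 19.5000 10.4000]
After op 4 sync(3): ref=13.0000 raw=[26.0000 10.4000 19.5000 13.0000]
After op 5 tick(6): ref=19.0000 raw=[38.0000 15.2000 28.5000 17.8000]
After op 6 sync(1): ref=19.0000 raw=[38.0000 19.0000 28.5000 17.8000]
Wrap final raw readings (mod 100): 38.0000 mod 100 = 38.0000; 19.0000 mod 100 = 19.0000; 28.5000 mod 100 = 28.5000; 17.8000 mod 100 = 17.8000

Answer: 38.0000 19.0000 28.5000 17.8000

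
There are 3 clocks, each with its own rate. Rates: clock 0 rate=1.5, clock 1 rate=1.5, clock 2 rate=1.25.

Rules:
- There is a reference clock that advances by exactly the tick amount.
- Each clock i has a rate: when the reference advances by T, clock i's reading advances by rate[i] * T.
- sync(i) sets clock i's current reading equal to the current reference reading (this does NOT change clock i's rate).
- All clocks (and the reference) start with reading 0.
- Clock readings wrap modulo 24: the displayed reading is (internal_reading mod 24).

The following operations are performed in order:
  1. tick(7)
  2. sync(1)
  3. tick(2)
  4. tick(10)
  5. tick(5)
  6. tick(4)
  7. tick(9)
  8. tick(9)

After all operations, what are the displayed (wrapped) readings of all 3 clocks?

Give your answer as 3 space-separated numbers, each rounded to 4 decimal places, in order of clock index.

After op 1 tick(7): ref=7.0000 raw=[10.5000 10.5000 8.7500]
After op 2 sync(1): ref=7.0000 raw=[10.5000 7.0000 8.7500]
After op 3 tick(2): ref=9.0000 raw=[13.5000 10.0000 11.2500]
After op 4 tick(10): ref=19.0000 raw=[28.5000 25.0000 23.7500]
After op 5 tick(5): ref=24.0000 raw=[36.0000 32.5000 30.0000]
After op 6 tick(4): ref=28.0000 raw=[42.0000 38.5000 35.0000]
After op 7 tick(9): ref=37.0000 raw=[55.5000 52.0000 46.2500]
After op 8 tick(9): ref=46.0000 raw=[69.0000 65.5000 57.5000]
Wrap final raw readings (mod 24): 69.0000 mod 24 = 21.0000; 65.5000 mod 24 = 17.5000; 57.5000 mod 24 = 9.5000

Answer: 21.0000 17.5000 9.5000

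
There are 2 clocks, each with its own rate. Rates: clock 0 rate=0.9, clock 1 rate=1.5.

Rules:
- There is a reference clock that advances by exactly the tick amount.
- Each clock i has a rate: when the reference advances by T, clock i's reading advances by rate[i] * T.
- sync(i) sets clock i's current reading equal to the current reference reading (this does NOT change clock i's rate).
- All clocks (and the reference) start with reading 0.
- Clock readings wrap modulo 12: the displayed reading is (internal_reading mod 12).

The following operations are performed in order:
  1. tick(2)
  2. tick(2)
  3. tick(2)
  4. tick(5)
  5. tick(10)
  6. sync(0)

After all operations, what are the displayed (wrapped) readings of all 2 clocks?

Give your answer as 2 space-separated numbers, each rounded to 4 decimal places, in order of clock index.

Answer: 9.0000 7.5000

Derivation:
After op 1 tick(2): ref=2.0000 raw=[1.8000 3.0000]
After op 2 tick(2): ref=4.0000 raw=[3.6000 6.0000]
After op 3 tick(2): ref=6.0000 raw=[5.4000 9.0000]
After op 4 tick(5): ref=11.0000 raw=[9.9000 16.5000]
After op 5 tick(10): ref=21.0000 raw=[18.9000 31.5000]
After op 6 sync(0): ref=21.0000 raw=[21.0000 31.5000]
Wrap final raw readings (mod 12): 21.0000 mod 12 = 9.0000; 31.5000 mod 12 = 7.5000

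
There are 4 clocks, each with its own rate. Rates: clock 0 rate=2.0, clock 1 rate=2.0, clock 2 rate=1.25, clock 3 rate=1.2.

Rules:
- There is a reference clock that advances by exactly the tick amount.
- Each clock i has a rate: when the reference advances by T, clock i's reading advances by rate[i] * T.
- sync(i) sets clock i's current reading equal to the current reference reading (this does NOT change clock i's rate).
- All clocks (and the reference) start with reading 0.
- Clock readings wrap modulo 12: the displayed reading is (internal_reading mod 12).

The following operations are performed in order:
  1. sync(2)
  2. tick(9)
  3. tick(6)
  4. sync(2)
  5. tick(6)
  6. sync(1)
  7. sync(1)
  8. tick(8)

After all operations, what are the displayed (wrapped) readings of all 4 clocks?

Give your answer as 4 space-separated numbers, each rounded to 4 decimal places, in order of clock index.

After op 1 sync(2): ref=0.0000 raw=[0.0000 0.0000 0.0000 0.0000]
After op 2 tick(9): ref=9.0000 raw=[18.0000 18.0000 11.2500 10.8000]
After op 3 tick(6): ref=15.0000 raw=[30.0000 30.0000 18.7500 18.0000]
After op 4 sync(2): ref=15.0000 raw=[30.0000 30.0000 15.0000 18.0000]
After op 5 tick(6): ref=21.0000 raw=[42.0000 42.0000 22.5000 25.2000]
After op 6 sync(1): ref=21.0000 raw=[42.0000 21.0000 22.5000 25.2000]
After op 7 sync(1): ref=21.0000 raw=[42.0000 21.0000 22.5000 25.2000]
After op 8 tick(8): ref=29.0000 raw=[58.0000 37.0000 32.5000 34.8000]
Wrap final raw readings (mod 12): 58.0000 mod 12 = 10.0000; 37.0000 mod 12 = 1.0000; 32.5000 mod 12 = 8.5000; 34.8000 mod 12 = 10.8000

Answer: 10.0000 1.0000 8.5000 10.8000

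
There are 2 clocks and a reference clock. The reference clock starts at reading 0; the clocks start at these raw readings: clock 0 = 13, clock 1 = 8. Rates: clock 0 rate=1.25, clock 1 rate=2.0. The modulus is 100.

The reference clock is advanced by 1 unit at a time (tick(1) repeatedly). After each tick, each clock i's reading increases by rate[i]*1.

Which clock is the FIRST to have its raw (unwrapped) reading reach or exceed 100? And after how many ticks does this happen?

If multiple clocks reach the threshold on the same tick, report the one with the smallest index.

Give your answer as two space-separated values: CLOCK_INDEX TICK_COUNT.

Answer: 1 46

Derivation:
clock 0: start=13, rate=1.25, needs 100-13 = 87; ticks = ceil(87/1.25) = ceil(69.6000) = 70; reading at tick 70 = 13 + 1.25*70 = 100.5000
clock 1: start=8, rate=2.0, needs 100-8 = 92; ticks = ceil(92/2.0) = ceil(46.0000) = 46; reading at tick 46 = 8 + 2.0*46 = 100.0000
Minimum tick count = 46; winners = [1]; smallest index = 1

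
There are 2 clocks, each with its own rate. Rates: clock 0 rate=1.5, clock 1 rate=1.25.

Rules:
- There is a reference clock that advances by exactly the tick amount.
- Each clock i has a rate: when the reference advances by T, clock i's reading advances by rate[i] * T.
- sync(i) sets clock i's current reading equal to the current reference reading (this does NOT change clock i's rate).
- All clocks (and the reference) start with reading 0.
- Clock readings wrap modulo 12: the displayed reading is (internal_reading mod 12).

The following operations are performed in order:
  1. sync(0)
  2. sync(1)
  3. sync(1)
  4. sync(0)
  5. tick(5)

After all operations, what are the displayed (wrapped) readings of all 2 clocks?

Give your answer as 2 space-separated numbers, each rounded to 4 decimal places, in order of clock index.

After op 1 sync(0): ref=0.0000 raw=[0.0000 0.0000]
After op 2 sync(1): ref=0.0000 raw=[0.0000 0.0000]
After op 3 sync(1): ref=0.0000 raw=[0.0000 0.0000]
After op 4 sync(0): ref=0.0000 raw=[0.0000 0.0000]
After op 5 tick(5): ref=5.0000 raw=[7.5000 6.2500]
Wrap final raw readings (mod 12): 7.5000 mod 12 = 7.5000; 6.2500 mod 12 = 6.2500

Answer: 7.5000 6.2500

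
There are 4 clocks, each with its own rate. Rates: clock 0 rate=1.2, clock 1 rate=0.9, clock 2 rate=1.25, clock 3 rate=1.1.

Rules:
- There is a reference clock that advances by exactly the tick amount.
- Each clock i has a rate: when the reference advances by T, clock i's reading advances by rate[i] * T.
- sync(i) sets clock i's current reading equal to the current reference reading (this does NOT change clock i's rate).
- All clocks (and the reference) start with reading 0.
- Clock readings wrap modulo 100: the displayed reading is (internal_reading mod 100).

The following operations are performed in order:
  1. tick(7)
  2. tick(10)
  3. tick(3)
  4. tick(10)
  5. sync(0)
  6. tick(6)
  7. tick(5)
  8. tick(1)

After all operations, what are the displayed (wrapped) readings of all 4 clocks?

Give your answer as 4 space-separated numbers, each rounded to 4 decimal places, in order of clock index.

Answer: 44.4000 37.8000 52.5000 46.2000

Derivation:
After op 1 tick(7): ref=7.0000 raw=[8.4000 6.3000 8.7500 7.7000]
After op 2 tick(10): ref=17.0000 raw=[20.4000 15.3000 21.2500 18.7000]
After op 3 tick(3): ref=20.0000 raw=[24.0000 18.0000 25.0000 22.0000]
After op 4 tick(10): ref=30.0000 raw=[36.0000 27.0000 37.5000 33.0000]
After op 5 sync(0): ref=30.0000 raw=[30.0000 27.0000 37.5000 33.0000]
After op 6 tick(6): ref=36.0000 raw=[37.2000 32.4000 45.0000 39.6000]
After op 7 tick(5): ref=41.0000 raw=[43.2000 36.9000 51.2500 45.1000]
After op 8 tick(1): ref=42.0000 raw=[44.4000 37.8000 52.5000 46.2000]
Wrap final raw readings (mod 100): 44.4000 mod 100 = 44.4000; 37.8000 mod 100 = 37.8000; 52.5000 mod 100 = 52.5000; 46.2000 mod 100 = 46.2000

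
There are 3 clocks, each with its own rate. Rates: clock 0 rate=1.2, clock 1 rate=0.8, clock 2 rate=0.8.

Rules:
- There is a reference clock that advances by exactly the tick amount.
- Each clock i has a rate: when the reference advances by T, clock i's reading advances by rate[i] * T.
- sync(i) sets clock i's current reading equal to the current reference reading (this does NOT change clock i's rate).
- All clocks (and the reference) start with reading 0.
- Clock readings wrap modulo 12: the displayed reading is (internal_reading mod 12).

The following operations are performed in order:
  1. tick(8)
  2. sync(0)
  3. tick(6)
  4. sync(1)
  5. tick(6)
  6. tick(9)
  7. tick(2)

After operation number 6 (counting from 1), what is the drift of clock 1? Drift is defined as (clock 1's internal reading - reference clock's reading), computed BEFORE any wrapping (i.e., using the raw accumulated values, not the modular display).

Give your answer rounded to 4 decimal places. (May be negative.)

Answer: -3.0000

Derivation:
After op 1 tick(8): ref=8.0000 raw=[9.6000 6.4000 6.4000]
After op 2 sync(0): ref=8.0000 raw=[8.0000 6.4000 6.4000]
After op 3 tick(6): ref=14.0000 raw=[15.2000 11.2000 11.2000]
After op 4 sync(1): ref=14.0000 raw=[15.2000 14.0000 11.2000]
After op 5 tick(6): ref=20.0000 raw=[22.4000 18.8000 16.0000]
After op 6 tick(9): ref=29.0000 raw=[33.2000 26.0000 23.2000]
Drift of clock 1 after op 6: 26.0000 - 29.0000 = -3.0000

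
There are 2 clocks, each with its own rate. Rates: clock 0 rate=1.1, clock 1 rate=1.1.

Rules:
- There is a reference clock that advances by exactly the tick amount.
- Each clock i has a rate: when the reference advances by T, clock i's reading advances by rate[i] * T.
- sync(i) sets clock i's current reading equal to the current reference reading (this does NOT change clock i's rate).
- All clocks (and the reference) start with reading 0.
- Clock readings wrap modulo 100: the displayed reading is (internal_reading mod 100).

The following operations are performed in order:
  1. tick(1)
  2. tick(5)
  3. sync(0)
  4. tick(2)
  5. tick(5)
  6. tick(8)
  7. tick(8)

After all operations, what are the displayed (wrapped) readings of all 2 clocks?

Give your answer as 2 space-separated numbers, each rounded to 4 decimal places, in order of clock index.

After op 1 tick(1): ref=1.0000 raw=[1.1000 1.1000]
After op 2 tick(5): ref=6.0000 raw=[6.6000 6.6000]
After op 3 sync(0): ref=6.0000 raw=[6.0000 6.6000]
After op 4 tick(2): ref=8.0000 raw=[8.2000 8.8000]
After op 5 tick(5): ref=13.0000 raw=[13.7000 14.3000]
After op 6 tick(8): ref=21.0000 raw=[22.5000 23.1000]
After op 7 tick(8): ref=29.0000 raw=[31.3000 31.9000]
Wrap final raw readings (mod 100): 31.3000 mod 100 = 31.3000; 31.9000 mod 100 = 31.9000

Answer: 31.3000 31.9000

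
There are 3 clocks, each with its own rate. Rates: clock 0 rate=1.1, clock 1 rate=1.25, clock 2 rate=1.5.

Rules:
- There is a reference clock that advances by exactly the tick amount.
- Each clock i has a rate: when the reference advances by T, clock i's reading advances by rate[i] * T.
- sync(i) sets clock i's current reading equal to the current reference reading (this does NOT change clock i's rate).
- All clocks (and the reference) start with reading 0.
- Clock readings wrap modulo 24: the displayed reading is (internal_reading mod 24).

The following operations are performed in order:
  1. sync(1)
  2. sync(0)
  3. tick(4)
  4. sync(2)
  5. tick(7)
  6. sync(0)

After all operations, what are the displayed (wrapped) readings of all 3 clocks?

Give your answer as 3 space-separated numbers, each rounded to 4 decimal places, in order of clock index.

Answer: 11.0000 13.7500 14.5000

Derivation:
After op 1 sync(1): ref=0.0000 raw=[0.0000 0.0000 0.0000]
After op 2 sync(0): ref=0.0000 raw=[0.0000 0.0000 0.0000]
After op 3 tick(4): ref=4.0000 raw=[4.4000 5.0000 6.0000]
After op 4 sync(2): ref=4.0000 raw=[4.4000 5.0000 4.0000]
After op 5 tick(7): ref=11.0000 raw=[12.1000 13.7500 14.5000]
After op 6 sync(0): ref=11.0000 raw=[11.0000 13.7500 14.5000]
Wrap final raw readings (mod 24): 11.0000 mod 24 = 11.0000; 13.7500 mod 24 = 13.7500; 14.5000 mod 24 = 14.5000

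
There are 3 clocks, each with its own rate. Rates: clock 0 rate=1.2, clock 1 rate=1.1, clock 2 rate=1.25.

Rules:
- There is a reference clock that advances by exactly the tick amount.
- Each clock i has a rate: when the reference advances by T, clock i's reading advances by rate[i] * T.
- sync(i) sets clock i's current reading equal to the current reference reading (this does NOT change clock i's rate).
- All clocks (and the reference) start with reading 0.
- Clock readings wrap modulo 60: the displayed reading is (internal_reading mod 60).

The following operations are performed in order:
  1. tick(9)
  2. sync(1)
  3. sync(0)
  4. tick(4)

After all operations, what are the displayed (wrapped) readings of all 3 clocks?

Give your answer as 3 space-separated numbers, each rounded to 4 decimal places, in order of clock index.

After op 1 tick(9): ref=9.0000 raw=[10.8000 9.9000 11.2500]
After op 2 sync(1): ref=9.0000 raw=[10.8000 9.0000 11.2500]
After op 3 sync(0): ref=9.0000 raw=[9.0000 9.0000 11.2500]
After op 4 tick(4): ref=13.0000 raw=[13.8000 13.4000 16.2500]
Wrap final raw readings (mod 60): 13.8000 mod 60 = 13.8000; 13.4000 mod 60 = 13.4000; 16.2500 mod 60 = 16.2500

Answer: 13.8000 13.4000 16.2500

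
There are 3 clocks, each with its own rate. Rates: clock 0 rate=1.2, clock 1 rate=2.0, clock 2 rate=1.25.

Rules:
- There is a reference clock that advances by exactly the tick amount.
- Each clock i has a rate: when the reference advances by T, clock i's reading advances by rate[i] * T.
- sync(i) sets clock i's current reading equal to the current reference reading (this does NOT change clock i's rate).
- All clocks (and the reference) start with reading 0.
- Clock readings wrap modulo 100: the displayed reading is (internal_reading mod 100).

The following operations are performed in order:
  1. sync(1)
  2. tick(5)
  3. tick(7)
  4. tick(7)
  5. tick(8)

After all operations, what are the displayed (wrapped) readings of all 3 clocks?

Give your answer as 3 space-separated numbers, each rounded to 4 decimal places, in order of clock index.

Answer: 32.4000 54.0000 33.7500

Derivation:
After op 1 sync(1): ref=0.0000 raw=[0.0000 0.0000 0.0000]
After op 2 tick(5): ref=5.0000 raw=[6.0000 10.0000 6.2500]
After op 3 tick(7): ref=12.0000 raw=[14.4000 24.0000 15.0000]
After op 4 tick(7): ref=19.0000 raw=[22.8000 38.0000 23.7500]
After op 5 tick(8): ref=27.0000 raw=[32.4000 54.0000 33.7500]
Wrap final raw readings (mod 100): 32.4000 mod 100 = 32.4000; 54.0000 mod 100 = 54.0000; 33.7500 mod 100 = 33.7500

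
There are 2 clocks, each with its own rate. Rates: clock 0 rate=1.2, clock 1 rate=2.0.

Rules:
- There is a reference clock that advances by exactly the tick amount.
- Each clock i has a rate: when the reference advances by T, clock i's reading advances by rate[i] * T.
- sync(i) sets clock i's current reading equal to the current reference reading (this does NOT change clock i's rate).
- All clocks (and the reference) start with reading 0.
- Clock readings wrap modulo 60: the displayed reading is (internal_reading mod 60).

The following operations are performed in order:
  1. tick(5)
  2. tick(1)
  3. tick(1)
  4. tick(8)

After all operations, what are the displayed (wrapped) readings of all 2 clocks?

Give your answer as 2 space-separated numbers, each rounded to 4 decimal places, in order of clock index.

Answer: 18.0000 30.0000

Derivation:
After op 1 tick(5): ref=5.0000 raw=[6.0000 10.0000]
After op 2 tick(1): ref=6.0000 raw=[7.2000 12.0000]
After op 3 tick(1): ref=7.0000 raw=[8.4000 14.0000]
After op 4 tick(8): ref=15.0000 raw=[18.0000 30.0000]
Wrap final raw readings (mod 60): 18.0000 mod 60 = 18.0000; 30.0000 mod 60 = 30.0000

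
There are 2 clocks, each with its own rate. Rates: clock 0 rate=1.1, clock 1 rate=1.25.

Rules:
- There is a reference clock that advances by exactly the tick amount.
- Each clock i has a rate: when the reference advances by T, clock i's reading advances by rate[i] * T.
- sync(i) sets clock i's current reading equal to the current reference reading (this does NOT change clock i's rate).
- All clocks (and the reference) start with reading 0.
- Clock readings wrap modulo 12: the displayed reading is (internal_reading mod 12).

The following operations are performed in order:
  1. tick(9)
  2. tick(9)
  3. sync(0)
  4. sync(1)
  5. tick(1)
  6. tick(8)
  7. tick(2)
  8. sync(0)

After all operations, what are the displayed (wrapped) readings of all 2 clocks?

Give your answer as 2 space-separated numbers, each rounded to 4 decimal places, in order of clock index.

Answer: 5.0000 7.7500

Derivation:
After op 1 tick(9): ref=9.0000 raw=[9.9000 11.2500]
After op 2 tick(9): ref=18.0000 raw=[19.8000 22.5000]
After op 3 sync(0): ref=18.0000 raw=[18.0000 22.5000]
After op 4 sync(1): ref=18.0000 raw=[18.0000 18.0000]
After op 5 tick(1): ref=19.0000 raw=[19.1000 19.2500]
After op 6 tick(8): ref=27.0000 raw=[27.9000 29.2500]
After op 7 tick(2): ref=29.0000 raw=[30.1000 31.7500]
After op 8 sync(0): ref=29.0000 raw=[29.0000 31.7500]
Wrap final raw readings (mod 12): 29.0000 mod 12 = 5.0000; 31.7500 mod 12 = 7.7500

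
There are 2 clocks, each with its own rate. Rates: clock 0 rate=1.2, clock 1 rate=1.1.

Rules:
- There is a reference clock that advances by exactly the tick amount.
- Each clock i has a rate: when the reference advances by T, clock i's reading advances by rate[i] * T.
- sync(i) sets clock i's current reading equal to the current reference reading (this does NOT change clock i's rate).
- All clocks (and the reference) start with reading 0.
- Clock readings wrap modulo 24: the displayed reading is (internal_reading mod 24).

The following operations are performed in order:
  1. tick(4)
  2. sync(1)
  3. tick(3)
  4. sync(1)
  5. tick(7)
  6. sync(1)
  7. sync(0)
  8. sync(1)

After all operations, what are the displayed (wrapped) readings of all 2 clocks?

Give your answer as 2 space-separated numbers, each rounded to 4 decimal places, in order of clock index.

Answer: 14.0000 14.0000

Derivation:
After op 1 tick(4): ref=4.0000 raw=[4.8000 4.4000]
After op 2 sync(1): ref=4.0000 raw=[4.8000 4.0000]
After op 3 tick(3): ref=7.0000 raw=[8.4000 7.3000]
After op 4 sync(1): ref=7.0000 raw=[8.4000 7.0000]
After op 5 tick(7): ref=14.0000 raw=[16.8000 14.7000]
After op 6 sync(1): ref=14.0000 raw=[16.8000 14.0000]
After op 7 sync(0): ref=14.0000 raw=[14.0000 14.0000]
After op 8 sync(1): ref=14.0000 raw=[14.0000 14.0000]
Wrap final raw readings (mod 24): 14.0000 mod 24 = 14.0000; 14.0000 mod 24 = 14.0000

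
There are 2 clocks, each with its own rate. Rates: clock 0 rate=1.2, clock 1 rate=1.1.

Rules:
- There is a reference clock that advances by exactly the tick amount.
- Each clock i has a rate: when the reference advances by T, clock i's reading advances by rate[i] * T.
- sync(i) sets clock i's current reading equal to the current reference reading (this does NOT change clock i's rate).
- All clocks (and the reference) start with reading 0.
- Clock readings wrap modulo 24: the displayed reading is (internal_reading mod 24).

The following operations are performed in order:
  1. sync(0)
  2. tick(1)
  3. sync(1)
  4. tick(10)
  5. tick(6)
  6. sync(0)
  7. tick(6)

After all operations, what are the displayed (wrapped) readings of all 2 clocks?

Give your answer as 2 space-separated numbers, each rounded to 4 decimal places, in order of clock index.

After op 1 sync(0): ref=0.0000 raw=[0.0000 0.0000]
After op 2 tick(1): ref=1.0000 raw=[1.2000 1.1000]
After op 3 sync(1): ref=1.0000 raw=[1.2000 1.0000]
After op 4 tick(10): ref=11.0000 raw=[13.2000 12.0000]
After op 5 tick(6): ref=17.0000 raw=[20.4000 18.6000]
After op 6 sync(0): ref=17.0000 raw=[17.0000 18.6000]
After op 7 tick(6): ref=23.0000 raw=[24.2000 25.2000]
Wrap final raw readings (mod 24): 24.2000 mod 24 = 0.2000; 25.2000 mod 24 = 1.2000

Answer: 0.2000 1.2000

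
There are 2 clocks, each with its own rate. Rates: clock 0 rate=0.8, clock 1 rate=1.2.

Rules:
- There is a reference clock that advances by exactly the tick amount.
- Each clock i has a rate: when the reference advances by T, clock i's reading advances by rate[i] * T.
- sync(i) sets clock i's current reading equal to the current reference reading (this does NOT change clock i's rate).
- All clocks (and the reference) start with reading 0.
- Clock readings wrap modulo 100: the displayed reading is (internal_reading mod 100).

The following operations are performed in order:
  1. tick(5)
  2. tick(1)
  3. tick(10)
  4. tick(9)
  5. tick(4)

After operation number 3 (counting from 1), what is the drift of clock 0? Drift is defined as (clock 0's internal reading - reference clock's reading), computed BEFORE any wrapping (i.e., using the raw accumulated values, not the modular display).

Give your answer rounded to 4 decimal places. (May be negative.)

Answer: -3.2000

Derivation:
After op 1 tick(5): ref=5.0000 raw=[4.0000 6.0000]
After op 2 tick(1): ref=6.0000 raw=[4.8000 7.2000]
After op 3 tick(10): ref=16.0000 raw=[12.8000 19.2000]
Drift of clock 0 after op 3: 12.8000 - 16.0000 = -3.2000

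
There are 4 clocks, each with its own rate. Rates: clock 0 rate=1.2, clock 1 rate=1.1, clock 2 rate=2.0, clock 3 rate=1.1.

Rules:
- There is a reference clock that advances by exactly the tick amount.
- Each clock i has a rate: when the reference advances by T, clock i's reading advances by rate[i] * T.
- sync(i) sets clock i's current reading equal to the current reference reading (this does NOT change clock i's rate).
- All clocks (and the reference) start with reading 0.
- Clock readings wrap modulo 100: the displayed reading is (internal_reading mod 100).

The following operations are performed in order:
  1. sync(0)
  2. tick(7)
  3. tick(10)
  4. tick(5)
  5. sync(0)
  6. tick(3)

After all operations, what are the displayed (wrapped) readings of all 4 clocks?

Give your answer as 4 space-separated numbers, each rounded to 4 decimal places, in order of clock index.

After op 1 sync(0): ref=0.0000 raw=[0.0000 0.0000 0.0000 0.0000]
After op 2 tick(7): ref=7.0000 raw=[8.4000 7.7000 14.0000 7.7000]
After op 3 tick(10): ref=17.0000 raw=[20.4000 18.7000 34.0000 18.7000]
After op 4 tick(5): ref=22.0000 raw=[26.4000 24.2000 44.0000 24.2000]
After op 5 sync(0): ref=22.0000 raw=[22.0000 24.2000 44.0000 24.2000]
After op 6 tick(3): ref=25.0000 raw=[25.6000 27.5000 50.0000 27.5000]
Wrap final raw readings (mod 100): 25.6000 mod 100 = 25.6000; 27.5000 mod 100 = 27.5000; 50.0000 mod 100 = 50.0000; 27.5000 mod 100 = 27.5000

Answer: 25.6000 27.5000 50.0000 27.5000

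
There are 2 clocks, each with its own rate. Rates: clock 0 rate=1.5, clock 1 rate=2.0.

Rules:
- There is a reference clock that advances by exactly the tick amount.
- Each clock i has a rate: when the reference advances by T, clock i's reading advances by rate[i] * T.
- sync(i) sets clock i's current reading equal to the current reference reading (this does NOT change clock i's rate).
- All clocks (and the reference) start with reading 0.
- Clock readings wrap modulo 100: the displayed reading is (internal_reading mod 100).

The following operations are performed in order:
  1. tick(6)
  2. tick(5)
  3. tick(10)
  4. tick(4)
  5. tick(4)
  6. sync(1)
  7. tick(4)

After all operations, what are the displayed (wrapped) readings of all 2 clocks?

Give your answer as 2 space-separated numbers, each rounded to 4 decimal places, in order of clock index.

After op 1 tick(6): ref=6.0000 raw=[9.0000 12.0000]
After op 2 tick(5): ref=11.0000 raw=[16.5000 22.0000]
After op 3 tick(10): ref=21.0000 raw=[31.5000 42.0000]
After op 4 tick(4): ref=25.0000 raw=[37.5000 50.0000]
After op 5 tick(4): ref=29.0000 raw=[43.5000 58.0000]
After op 6 sync(1): ref=29.0000 raw=[43.5000 29.0000]
After op 7 tick(4): ref=33.0000 raw=[49.5000 37.0000]
Wrap final raw readings (mod 100): 49.5000 mod 100 = 49.5000; 37.0000 mod 100 = 37.0000

Answer: 49.5000 37.0000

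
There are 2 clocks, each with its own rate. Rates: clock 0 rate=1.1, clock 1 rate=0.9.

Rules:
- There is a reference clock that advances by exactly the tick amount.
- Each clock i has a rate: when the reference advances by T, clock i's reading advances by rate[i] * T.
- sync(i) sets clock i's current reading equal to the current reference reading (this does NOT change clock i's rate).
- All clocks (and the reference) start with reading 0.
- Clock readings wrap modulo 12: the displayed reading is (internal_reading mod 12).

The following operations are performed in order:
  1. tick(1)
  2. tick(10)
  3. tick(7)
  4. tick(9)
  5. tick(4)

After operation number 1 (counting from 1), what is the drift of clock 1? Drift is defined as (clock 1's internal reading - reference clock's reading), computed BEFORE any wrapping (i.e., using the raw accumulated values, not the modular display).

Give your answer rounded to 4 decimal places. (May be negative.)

Answer: -0.1000

Derivation:
After op 1 tick(1): ref=1.0000 raw=[1.1000 0.9000]
Drift of clock 1 after op 1: 0.9000 - 1.0000 = -0.1000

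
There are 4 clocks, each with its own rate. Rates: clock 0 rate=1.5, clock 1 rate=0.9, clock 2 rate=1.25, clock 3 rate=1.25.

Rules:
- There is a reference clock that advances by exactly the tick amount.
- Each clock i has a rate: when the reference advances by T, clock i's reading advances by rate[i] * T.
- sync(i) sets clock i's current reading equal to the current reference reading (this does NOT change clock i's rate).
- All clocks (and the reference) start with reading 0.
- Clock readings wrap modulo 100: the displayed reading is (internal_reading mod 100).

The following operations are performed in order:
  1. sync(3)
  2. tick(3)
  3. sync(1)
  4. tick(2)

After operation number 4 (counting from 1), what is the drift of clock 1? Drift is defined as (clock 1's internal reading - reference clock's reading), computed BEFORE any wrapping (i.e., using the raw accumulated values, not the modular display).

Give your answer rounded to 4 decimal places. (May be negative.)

After op 1 sync(3): ref=0.0000 raw=[0.0000 0.0000 0.0000 0.0000]
After op 2 tick(3): ref=3.0000 raw=[4.5000 2.7000 3.7500 3.7500]
After op 3 sync(1): ref=3.0000 raw=[4.5000 3.0000 3.7500 3.7500]
After op 4 tick(2): ref=5.0000 raw=[7.5000 4.8000 6.2500 6.2500]
Drift of clock 1 after op 4: 4.8000 - 5.0000 = -0.2000

Answer: -0.2000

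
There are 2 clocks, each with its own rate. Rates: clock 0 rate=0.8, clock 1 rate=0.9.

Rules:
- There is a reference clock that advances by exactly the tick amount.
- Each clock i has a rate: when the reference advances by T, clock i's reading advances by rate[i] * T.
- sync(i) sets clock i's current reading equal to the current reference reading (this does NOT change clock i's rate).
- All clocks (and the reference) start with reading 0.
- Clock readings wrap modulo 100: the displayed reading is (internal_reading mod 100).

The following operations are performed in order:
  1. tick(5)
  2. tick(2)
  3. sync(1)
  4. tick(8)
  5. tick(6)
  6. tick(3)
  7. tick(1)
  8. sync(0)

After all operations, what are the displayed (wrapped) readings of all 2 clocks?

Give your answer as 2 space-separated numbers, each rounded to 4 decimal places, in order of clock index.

Answer: 25.0000 23.2000

Derivation:
After op 1 tick(5): ref=5.0000 raw=[4.0000 4.5000]
After op 2 tick(2): ref=7.0000 raw=[5.6000 6.3000]
After op 3 sync(1): ref=7.0000 raw=[5.6000 7.0000]
After op 4 tick(8): ref=15.0000 raw=[12.0000 14.2000]
After op 5 tick(6): ref=21.0000 raw=[16.8000 19.6000]
After op 6 tick(3): ref=24.0000 raw=[19.2000 22.3000]
After op 7 tick(1): ref=25.0000 raw=[20.0000 23.2000]
After op 8 sync(0): ref=25.0000 raw=[25.0000 23.2000]
Wrap final raw readings (mod 100): 25.0000 mod 100 = 25.0000; 23.2000 mod 100 = 23.2000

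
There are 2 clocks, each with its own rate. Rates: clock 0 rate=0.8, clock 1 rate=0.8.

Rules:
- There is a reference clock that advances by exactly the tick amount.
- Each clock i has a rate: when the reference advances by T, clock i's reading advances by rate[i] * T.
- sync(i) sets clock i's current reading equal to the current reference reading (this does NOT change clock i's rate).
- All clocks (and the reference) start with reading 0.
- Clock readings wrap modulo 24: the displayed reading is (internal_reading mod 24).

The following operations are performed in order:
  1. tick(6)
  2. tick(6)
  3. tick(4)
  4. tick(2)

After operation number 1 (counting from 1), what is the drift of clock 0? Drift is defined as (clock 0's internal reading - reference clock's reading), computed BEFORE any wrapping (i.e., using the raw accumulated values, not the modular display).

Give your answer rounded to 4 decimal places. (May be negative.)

Answer: -1.2000

Derivation:
After op 1 tick(6): ref=6.0000 raw=[4.8000 4.8000]
Drift of clock 0 after op 1: 4.8000 - 6.0000 = -1.2000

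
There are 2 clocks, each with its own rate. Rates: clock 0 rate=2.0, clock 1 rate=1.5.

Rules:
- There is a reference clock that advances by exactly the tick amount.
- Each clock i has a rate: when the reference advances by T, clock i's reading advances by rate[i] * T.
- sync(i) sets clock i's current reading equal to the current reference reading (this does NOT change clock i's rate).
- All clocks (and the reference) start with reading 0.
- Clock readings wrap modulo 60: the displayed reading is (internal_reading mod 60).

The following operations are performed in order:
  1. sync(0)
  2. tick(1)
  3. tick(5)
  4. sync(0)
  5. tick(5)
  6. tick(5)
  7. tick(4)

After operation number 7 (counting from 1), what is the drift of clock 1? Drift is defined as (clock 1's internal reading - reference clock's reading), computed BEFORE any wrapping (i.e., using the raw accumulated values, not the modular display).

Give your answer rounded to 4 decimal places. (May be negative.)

After op 1 sync(0): ref=0.0000 raw=[0.0000 0.0000]
After op 2 tick(1): ref=1.0000 raw=[2.0000 1.5000]
After op 3 tick(5): ref=6.0000 raw=[12.0000 9.0000]
After op 4 sync(0): ref=6.0000 raw=[6.0000 9.0000]
After op 5 tick(5): ref=11.0000 raw=[16.0000 16.5000]
After op 6 tick(5): ref=16.0000 raw=[26.0000 24.0000]
After op 7 tick(4): ref=20.0000 raw=[34.0000 30.0000]
Drift of clock 1 after op 7: 30.0000 - 20.0000 = 10.0000

Answer: 10.0000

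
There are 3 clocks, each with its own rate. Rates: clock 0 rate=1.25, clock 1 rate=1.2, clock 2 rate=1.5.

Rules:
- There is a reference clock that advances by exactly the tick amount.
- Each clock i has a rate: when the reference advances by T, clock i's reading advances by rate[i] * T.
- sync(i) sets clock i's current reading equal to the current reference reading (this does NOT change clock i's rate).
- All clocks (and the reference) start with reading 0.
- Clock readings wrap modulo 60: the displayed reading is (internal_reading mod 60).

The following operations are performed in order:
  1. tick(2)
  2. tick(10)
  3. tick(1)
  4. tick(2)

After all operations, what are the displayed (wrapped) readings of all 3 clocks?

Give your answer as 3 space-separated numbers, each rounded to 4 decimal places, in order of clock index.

Answer: 18.7500 18.0000 22.5000

Derivation:
After op 1 tick(2): ref=2.0000 raw=[2.5000 2.4000 3.0000]
After op 2 tick(10): ref=12.0000 raw=[15.0000 14.4000 18.0000]
After op 3 tick(1): ref=13.0000 raw=[16.2500 15.6000 19.5000]
After op 4 tick(2): ref=15.0000 raw=[18.7500 18.0000 22.5000]
Wrap final raw readings (mod 60): 18.7500 mod 60 = 18.7500; 18.0000 mod 60 = 18.0000; 22.5000 mod 60 = 22.5000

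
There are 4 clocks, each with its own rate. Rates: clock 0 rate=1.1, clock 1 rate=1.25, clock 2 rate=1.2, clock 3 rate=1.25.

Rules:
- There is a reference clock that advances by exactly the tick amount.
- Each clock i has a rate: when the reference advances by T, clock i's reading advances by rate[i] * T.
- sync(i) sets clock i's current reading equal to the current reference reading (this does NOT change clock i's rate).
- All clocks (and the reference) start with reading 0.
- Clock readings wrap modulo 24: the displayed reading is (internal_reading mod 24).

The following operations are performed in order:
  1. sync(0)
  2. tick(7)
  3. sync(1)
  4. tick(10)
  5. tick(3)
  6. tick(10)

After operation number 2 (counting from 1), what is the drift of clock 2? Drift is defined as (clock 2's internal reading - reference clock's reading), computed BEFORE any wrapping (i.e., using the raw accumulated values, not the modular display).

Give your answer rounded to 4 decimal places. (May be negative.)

After op 1 sync(0): ref=0.0000 raw=[0.0000 0.0000 0.0000 0.0000]
After op 2 tick(7): ref=7.0000 raw=[7.7000 8.7500 8.4000 8.7500]
Drift of clock 2 after op 2: 8.4000 - 7.0000 = 1.4000

Answer: 1.4000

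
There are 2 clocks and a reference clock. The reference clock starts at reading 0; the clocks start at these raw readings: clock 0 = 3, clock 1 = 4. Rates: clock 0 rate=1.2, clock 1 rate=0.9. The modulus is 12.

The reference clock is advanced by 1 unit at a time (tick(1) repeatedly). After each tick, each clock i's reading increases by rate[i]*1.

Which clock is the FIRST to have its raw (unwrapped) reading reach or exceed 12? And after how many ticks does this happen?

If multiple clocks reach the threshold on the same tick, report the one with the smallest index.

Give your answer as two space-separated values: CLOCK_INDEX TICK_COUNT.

clock 0: start=3, rate=1.2, needs 12-3 = 9; ticks = ceil(9/1.2) = ceil(7.5000) = 8; reading at tick 8 = 3 + 1.2*8 = 12.6000
clock 1: start=4, rate=0.9, needs 12-4 = 8; ticks = ceil(8/0.9) = ceil(8.8889) = 9; reading at tick 9 = 4 + 0.9*9 = 12.1000
Minimum tick count = 8; winners = [0]; smallest index = 0

Answer: 0 8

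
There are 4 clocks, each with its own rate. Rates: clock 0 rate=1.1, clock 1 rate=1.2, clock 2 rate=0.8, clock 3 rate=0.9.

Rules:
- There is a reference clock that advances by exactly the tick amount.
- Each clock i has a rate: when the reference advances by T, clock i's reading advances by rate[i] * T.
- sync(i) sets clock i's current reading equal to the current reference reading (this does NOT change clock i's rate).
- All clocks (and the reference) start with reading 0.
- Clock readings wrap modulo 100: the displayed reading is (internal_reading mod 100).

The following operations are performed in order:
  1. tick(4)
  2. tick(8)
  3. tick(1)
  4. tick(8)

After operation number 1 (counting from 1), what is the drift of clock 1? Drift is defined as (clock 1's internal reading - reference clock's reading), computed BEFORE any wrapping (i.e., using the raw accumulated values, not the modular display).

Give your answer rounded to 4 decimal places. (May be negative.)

Answer: 0.8000

Derivation:
After op 1 tick(4): ref=4.0000 raw=[4.4000 4.8000 3.2000 3.6000]
Drift of clock 1 after op 1: 4.8000 - 4.0000 = 0.8000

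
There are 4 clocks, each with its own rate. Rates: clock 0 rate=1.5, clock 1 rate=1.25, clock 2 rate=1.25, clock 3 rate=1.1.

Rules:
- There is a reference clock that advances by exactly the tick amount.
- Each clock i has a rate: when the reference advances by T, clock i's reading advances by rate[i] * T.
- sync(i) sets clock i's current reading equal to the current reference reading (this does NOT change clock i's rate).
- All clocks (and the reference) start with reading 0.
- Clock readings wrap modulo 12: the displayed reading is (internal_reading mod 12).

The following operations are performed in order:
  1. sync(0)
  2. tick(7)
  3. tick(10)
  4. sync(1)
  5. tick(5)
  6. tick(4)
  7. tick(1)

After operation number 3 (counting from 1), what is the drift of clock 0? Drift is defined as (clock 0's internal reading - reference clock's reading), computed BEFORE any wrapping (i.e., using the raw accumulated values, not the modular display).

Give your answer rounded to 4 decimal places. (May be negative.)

After op 1 sync(0): ref=0.0000 raw=[0.0000 0.0000 0.0000 0.0000]
After op 2 tick(7): ref=7.0000 raw=[10.5000 8.7500 8.7500 7.7000]
After op 3 tick(10): ref=17.0000 raw=[25.5000 21.2500 21.2500 18.7000]
Drift of clock 0 after op 3: 25.5000 - 17.0000 = 8.5000

Answer: 8.5000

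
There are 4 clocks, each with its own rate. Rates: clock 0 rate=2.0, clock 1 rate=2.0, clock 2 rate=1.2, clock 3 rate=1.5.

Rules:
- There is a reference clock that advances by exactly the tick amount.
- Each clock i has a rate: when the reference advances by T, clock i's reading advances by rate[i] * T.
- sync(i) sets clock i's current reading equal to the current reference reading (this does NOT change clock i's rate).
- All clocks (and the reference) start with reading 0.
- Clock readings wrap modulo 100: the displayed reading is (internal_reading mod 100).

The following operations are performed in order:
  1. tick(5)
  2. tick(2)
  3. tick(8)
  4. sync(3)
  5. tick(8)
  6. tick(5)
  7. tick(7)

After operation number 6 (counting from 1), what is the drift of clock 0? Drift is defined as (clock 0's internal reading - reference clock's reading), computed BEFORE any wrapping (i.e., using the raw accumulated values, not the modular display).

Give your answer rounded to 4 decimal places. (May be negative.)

Answer: 28.0000

Derivation:
After op 1 tick(5): ref=5.0000 raw=[10.0000 10.0000 6.0000 7.5000]
After op 2 tick(2): ref=7.0000 raw=[14.0000 14.0000 8.4000 10.5000]
After op 3 tick(8): ref=15.0000 raw=[30.0000 30.0000 18.0000 22.5000]
After op 4 sync(3): ref=15.0000 raw=[30.0000 30.0000 18.0000 15.0000]
After op 5 tick(8): ref=23.0000 raw=[46.0000 46.0000 27.6000 27.0000]
After op 6 tick(5): ref=28.0000 raw=[56.0000 56.0000 33.6000 34.5000]
Drift of clock 0 after op 6: 56.0000 - 28.0000 = 28.0000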